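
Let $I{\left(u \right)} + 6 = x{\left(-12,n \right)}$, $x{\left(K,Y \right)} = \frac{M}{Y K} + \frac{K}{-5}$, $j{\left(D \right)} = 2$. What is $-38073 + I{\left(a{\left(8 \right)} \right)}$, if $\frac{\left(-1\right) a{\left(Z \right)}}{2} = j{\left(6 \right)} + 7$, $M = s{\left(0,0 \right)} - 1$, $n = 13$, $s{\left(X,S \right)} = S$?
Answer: $- \frac{29699743}{780} \approx -38077.0$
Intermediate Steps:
$M = -1$ ($M = 0 - 1 = -1$)
$a{\left(Z \right)} = -18$ ($a{\left(Z \right)} = - 2 \left(2 + 7\right) = \left(-2\right) 9 = -18$)
$x{\left(K,Y \right)} = - \frac{K}{5} - \frac{1}{K Y}$ ($x{\left(K,Y \right)} = - \frac{1}{Y K} + \frac{K}{-5} = - \frac{1}{K Y} + K \left(- \frac{1}{5}\right) = - \frac{1}{K Y} - \frac{K}{5} = - \frac{K}{5} - \frac{1}{K Y}$)
$I{\left(u \right)} = - \frac{2803}{780}$ ($I{\left(u \right)} = -6 - \left(- \frac{12}{5} + \frac{1}{\left(-12\right) 13}\right) = -6 + \left(\frac{12}{5} - \left(- \frac{1}{12}\right) \frac{1}{13}\right) = -6 + \left(\frac{12}{5} + \frac{1}{156}\right) = -6 + \frac{1877}{780} = - \frac{2803}{780}$)
$-38073 + I{\left(a{\left(8 \right)} \right)} = -38073 - \frac{2803}{780} = - \frac{29699743}{780}$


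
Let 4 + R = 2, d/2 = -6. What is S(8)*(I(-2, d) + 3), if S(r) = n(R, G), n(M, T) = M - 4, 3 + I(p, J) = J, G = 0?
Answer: 72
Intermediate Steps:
d = -12 (d = 2*(-6) = -12)
I(p, J) = -3 + J
R = -2 (R = -4 + 2 = -2)
n(M, T) = -4 + M
S(r) = -6 (S(r) = -4 - 2 = -6)
S(8)*(I(-2, d) + 3) = -6*((-3 - 12) + 3) = -6*(-15 + 3) = -6*(-12) = 72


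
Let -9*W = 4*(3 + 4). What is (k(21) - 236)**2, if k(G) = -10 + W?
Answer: 5026564/81 ≈ 62056.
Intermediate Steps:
W = -28/9 (W = -4*(3 + 4)/9 = -4*7/9 = -1/9*28 = -28/9 ≈ -3.1111)
k(G) = -118/9 (k(G) = -10 - 28/9 = -118/9)
(k(21) - 236)**2 = (-118/9 - 236)**2 = (-2242/9)**2 = 5026564/81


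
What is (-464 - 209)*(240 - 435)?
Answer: 131235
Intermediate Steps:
(-464 - 209)*(240 - 435) = -673*(-195) = 131235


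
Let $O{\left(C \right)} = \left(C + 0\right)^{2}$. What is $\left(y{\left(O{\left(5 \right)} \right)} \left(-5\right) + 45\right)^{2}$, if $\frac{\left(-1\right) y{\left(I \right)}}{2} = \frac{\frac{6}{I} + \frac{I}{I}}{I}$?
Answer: $\frac{32341969}{15625} \approx 2069.9$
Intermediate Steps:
$O{\left(C \right)} = C^{2}$
$y{\left(I \right)} = - \frac{2 \left(1 + \frac{6}{I}\right)}{I}$ ($y{\left(I \right)} = - 2 \frac{\frac{6}{I} + \frac{I}{I}}{I} = - 2 \frac{\frac{6}{I} + 1}{I} = - 2 \frac{1 + \frac{6}{I}}{I} = - \frac{2 \left(1 + \frac{6}{I}\right)}{I}$)
$\left(y{\left(O{\left(5 \right)} \right)} \left(-5\right) + 45\right)^{2} = \left(\frac{2 \left(-6 - 5^{2}\right)}{625} \left(-5\right) + 45\right)^{2} = \left(\frac{2 \left(-6 - 25\right)}{625} \left(-5\right) + 45\right)^{2} = \left(2 \cdot \frac{1}{625} \left(-6 - 25\right) \left(-5\right) + 45\right)^{2} = \left(2 \cdot \frac{1}{625} \left(-31\right) \left(-5\right) + 45\right)^{2} = \left(\left(- \frac{62}{625}\right) \left(-5\right) + 45\right)^{2} = \left(\frac{62}{125} + 45\right)^{2} = \left(\frac{5687}{125}\right)^{2} = \frac{32341969}{15625}$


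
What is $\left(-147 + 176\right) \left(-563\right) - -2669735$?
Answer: $2653408$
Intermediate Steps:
$\left(-147 + 176\right) \left(-563\right) - -2669735 = 29 \left(-563\right) + 2669735 = -16327 + 2669735 = 2653408$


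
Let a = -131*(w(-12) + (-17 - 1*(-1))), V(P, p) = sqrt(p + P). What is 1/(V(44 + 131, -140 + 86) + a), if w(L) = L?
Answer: 1/3679 ≈ 0.00027181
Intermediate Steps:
V(P, p) = sqrt(P + p)
a = 3668 (a = -131*(-12 + (-17 - 1*(-1))) = -131*(-12 + (-17 + 1)) = -131*(-12 - 16) = -131*(-28) = 3668)
1/(V(44 + 131, -140 + 86) + a) = 1/(sqrt((44 + 131) + (-140 + 86)) + 3668) = 1/(sqrt(175 - 54) + 3668) = 1/(sqrt(121) + 3668) = 1/(11 + 3668) = 1/3679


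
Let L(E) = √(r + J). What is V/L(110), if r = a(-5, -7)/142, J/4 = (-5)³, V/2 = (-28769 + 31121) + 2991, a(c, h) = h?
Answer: -3562*I*√10082994/23669 ≈ -477.87*I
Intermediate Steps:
V = 10686 (V = 2*((-28769 + 31121) + 2991) = 2*(2352 + 2991) = 2*5343 = 10686)
J = -500 (J = 4*(-5)³ = 4*(-125) = -500)
r = -7/142 ≈ -0.049296
L(E) = I*√10082994/142 (L(E) = √(-7/142 - 500) = √(-71007/142) = I*√10082994/142)
V/L(110) = 10686/((I*√10082994/142)) = 10686*(-I*√10082994/71007) = -3562*I*√10082994/23669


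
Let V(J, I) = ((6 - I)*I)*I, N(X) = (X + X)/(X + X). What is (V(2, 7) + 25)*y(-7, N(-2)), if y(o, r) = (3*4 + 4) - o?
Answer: -552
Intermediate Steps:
N(X) = 1 (N(X) = (2*X)/((2*X)) = (2*X)*(1/(2*X)) = 1)
V(J, I) = I²*(6 - I) (V(J, I) = (I*(6 - I))*I = I²*(6 - I))
y(o, r) = 16 - o (y(o, r) = (12 + 4) - o = 16 - o)
(V(2, 7) + 25)*y(-7, N(-2)) = (7²*(6 - 1*7) + 25)*(16 - 1*(-7)) = (49*(6 - 7) + 25)*(16 + 7) = (49*(-1) + 25)*23 = (-49 + 25)*23 = -24*23 = -552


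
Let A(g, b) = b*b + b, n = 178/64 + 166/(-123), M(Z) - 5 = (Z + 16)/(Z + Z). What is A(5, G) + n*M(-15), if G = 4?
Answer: 640243/23616 ≈ 27.111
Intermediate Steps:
M(Z) = 5 + (16 + Z)/(2*Z) (M(Z) = 5 + (Z + 16)/(Z + Z) = 5 + (16 + Z)/((2*Z)) = 5 + (16 + Z)*(1/(2*Z)) = 5 + (16 + Z)/(2*Z))
n = 5635/3936 (n = 178*(1/64) + 166*(-1/123) = 89/32 - 166/123 = 5635/3936 ≈ 1.4317)
A(g, b) = b + b² (A(g, b) = b² + b = b + b²)
A(5, G) + n*M(-15) = 4*(1 + 4) + 5635*(11/2 + 8/(-15))/3936 = 4*5 + 5635*(11/2 + 8*(-1/15))/3936 = 20 + 5635*(11/2 - 8/15)/3936 = 20 + (5635/3936)*(149/30) = 20 + 167923/23616 = 640243/23616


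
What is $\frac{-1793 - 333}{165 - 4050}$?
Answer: $\frac{2126}{3885} \approx 0.54723$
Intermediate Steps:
$\frac{-1793 - 333}{165 - 4050} = \frac{-1793 - 333}{-3885} = \left(-2126\right) \left(- \frac{1}{3885}\right) = \frac{2126}{3885}$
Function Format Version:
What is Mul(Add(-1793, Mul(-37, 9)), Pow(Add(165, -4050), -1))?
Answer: Rational(2126, 3885) ≈ 0.54723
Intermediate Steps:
Mul(Add(-1793, Mul(-37, 9)), Pow(Add(165, -4050), -1)) = Mul(Add(-1793, -333), Pow(-3885, -1)) = Mul(-2126, Rational(-1, 3885)) = Rational(2126, 3885)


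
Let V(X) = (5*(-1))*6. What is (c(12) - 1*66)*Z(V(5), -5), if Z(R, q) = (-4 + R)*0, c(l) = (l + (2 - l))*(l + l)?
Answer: 0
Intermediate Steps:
V(X) = -30 (V(X) = -5*6 = -30)
c(l) = 4*l (c(l) = 2*(2*l) = 4*l)
Z(R, q) = 0
(c(12) - 1*66)*Z(V(5), -5) = (4*12 - 1*66)*0 = (48 - 66)*0 = -18*0 = 0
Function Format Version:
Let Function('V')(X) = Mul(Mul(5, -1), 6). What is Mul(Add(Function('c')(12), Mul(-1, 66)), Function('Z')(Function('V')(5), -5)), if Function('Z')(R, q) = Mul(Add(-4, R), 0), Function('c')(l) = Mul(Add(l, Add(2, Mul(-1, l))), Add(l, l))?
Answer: 0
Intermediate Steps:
Function('V')(X) = -30 (Function('V')(X) = Mul(-5, 6) = -30)
Function('c')(l) = Mul(4, l) (Function('c')(l) = Mul(2, Mul(2, l)) = Mul(4, l))
Function('Z')(R, q) = 0
Mul(Add(Function('c')(12), Mul(-1, 66)), Function('Z')(Function('V')(5), -5)) = Mul(Add(Mul(4, 12), Mul(-1, 66)), 0) = Mul(Add(48, -66), 0) = Mul(-18, 0) = 0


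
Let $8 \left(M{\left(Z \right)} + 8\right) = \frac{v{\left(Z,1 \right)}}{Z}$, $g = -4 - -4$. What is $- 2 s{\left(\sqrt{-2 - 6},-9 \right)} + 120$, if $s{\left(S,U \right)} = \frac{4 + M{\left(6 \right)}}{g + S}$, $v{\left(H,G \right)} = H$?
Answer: $120 - \frac{31 i \sqrt{2}}{16} \approx 120.0 - 2.74 i$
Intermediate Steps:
$g = 0$ ($g = -4 + 4 = 0$)
$M{\left(Z \right)} = - \frac{63}{8}$ ($M{\left(Z \right)} = -8 + \frac{Z \frac{1}{Z}}{8} = -8 + \frac{1}{8} \cdot 1 = -8 + \frac{1}{8} = - \frac{63}{8}$)
$s{\left(S,U \right)} = - \frac{31}{8 S}$ ($s{\left(S,U \right)} = \frac{4 - \frac{63}{8}}{0 + S} = - \frac{31}{8 S}$)
$- 2 s{\left(\sqrt{-2 - 6},-9 \right)} + 120 = - 2 \left(- \frac{31}{8 \sqrt{-2 - 6}}\right) + 120 = - 2 \left(- \frac{31}{8 \sqrt{-8}}\right) + 120 = - 2 \left(- \frac{31}{8 \cdot 2 i \sqrt{2}}\right) + 120 = - 2 \left(- \frac{31 \left(- \frac{i \sqrt{2}}{4}\right)}{8}\right) + 120 = - 2 \frac{31 i \sqrt{2}}{32} + 120 = - \frac{31 i \sqrt{2}}{16} + 120 = 120 - \frac{31 i \sqrt{2}}{16}$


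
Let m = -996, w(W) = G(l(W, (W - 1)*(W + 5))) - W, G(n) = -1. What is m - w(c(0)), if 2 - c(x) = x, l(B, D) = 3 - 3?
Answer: -993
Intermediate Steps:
l(B, D) = 0
c(x) = 2 - x
w(W) = -1 - W
m - w(c(0)) = -996 - (-1 - (2 - 1*0)) = -996 - (-1 - (2 + 0)) = -996 - (-1 - 1*2) = -996 - (-1 - 2) = -996 - 1*(-3) = -996 + 3 = -993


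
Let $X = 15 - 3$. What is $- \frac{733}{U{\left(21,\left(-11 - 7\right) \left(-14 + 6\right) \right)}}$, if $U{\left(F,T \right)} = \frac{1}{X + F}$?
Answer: $-24189$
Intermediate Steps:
$X = 12$
$U{\left(F,T \right)} = \frac{1}{12 + F}$
$- \frac{733}{U{\left(21,\left(-11 - 7\right) \left(-14 + 6\right) \right)}} = - \frac{733}{\frac{1}{12 + 21}} = - \frac{733}{\frac{1}{33}} = - 733 \frac{1}{\frac{1}{33}} = \left(-733\right) 33 = -24189$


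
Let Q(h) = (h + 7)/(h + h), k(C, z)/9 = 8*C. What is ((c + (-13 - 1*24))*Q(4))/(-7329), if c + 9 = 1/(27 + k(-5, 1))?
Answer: 168509/19524456 ≈ 0.0086307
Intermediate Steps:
k(C, z) = 72*C (k(C, z) = 9*(8*C) = 72*C)
Q(h) = (7 + h)/(2*h) (Q(h) = (7 + h)/((2*h)) = (7 + h)*(1/(2*h)) = (7 + h)/(2*h))
c = -2998/333 (c = -9 + 1/(27 + 72*(-5)) = -9 + 1/(27 - 360) = -9 + 1/(-333) = -9 - 1/333 = -2998/333 ≈ -9.0030)
((c + (-13 - 1*24))*Q(4))/(-7329) = ((-2998/333 + (-13 - 1*24))*((½)*(7 + 4)/4))/(-7329) = ((-2998/333 + (-13 - 24))*((½)*(¼)*11))*(-1/7329) = ((-2998/333 - 37)*(11/8))*(-1/7329) = -15319/333*11/8*(-1/7329) = -168509/2664*(-1/7329) = 168509/19524456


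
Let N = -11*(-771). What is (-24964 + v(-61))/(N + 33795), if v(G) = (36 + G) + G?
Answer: -4175/7046 ≈ -0.59254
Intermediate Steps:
N = 8481
v(G) = 36 + 2*G
(-24964 + v(-61))/(N + 33795) = (-24964 + (36 + 2*(-61)))/(8481 + 33795) = (-24964 + (36 - 122))/42276 = (-24964 - 86)*(1/42276) = -25050*1/42276 = -4175/7046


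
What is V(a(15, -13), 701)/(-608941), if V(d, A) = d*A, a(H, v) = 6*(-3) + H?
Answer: 2103/608941 ≈ 0.0034535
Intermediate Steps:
a(H, v) = -18 + H
V(d, A) = A*d
V(a(15, -13), 701)/(-608941) = (701*(-18 + 15))/(-608941) = (701*(-3))*(-1/608941) = -2103*(-1/608941) = 2103/608941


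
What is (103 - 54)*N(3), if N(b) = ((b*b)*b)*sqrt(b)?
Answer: 1323*sqrt(3) ≈ 2291.5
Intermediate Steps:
N(b) = b**(7/2) (N(b) = (b**2*b)*sqrt(b) = b**3*sqrt(b) = b**(7/2))
(103 - 54)*N(3) = (103 - 54)*3**(7/2) = 49*(27*sqrt(3)) = 1323*sqrt(3)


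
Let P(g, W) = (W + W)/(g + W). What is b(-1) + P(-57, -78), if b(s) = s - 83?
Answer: -3728/45 ≈ -82.844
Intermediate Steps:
b(s) = -83 + s
P(g, W) = 2*W/(W + g) (P(g, W) = (2*W)/(W + g) = 2*W/(W + g))
b(-1) + P(-57, -78) = (-83 - 1) + 2*(-78)/(-78 - 57) = -84 + 2*(-78)/(-135) = -84 + 2*(-78)*(-1/135) = -84 + 52/45 = -3728/45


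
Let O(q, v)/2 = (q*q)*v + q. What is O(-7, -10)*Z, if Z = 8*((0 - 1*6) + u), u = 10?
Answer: -31808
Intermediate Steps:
O(q, v) = 2*q + 2*v*q² (O(q, v) = 2*((q*q)*v + q) = 2*(q²*v + q) = 2*(v*q² + q) = 2*(q + v*q²) = 2*q + 2*v*q²)
Z = 32 (Z = 8*((0 - 1*6) + 10) = 8*((0 - 6) + 10) = 8*(-6 + 10) = 8*4 = 32)
O(-7, -10)*Z = (2*(-7)*(1 - 7*(-10)))*32 = (2*(-7)*(1 + 70))*32 = (2*(-7)*71)*32 = -994*32 = -31808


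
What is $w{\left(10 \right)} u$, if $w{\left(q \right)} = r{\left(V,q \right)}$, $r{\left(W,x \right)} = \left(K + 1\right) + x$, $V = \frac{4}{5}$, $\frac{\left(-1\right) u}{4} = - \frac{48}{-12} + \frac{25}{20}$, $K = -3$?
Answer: $-168$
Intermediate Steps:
$u = -21$ ($u = - 4 \left(- \frac{48}{-12} + \frac{25}{20}\right) = - 4 \left(\left(-48\right) \left(- \frac{1}{12}\right) + 25 \cdot \frac{1}{20}\right) = - 4 \left(4 + \frac{5}{4}\right) = \left(-4\right) \frac{21}{4} = -21$)
$V = \frac{4}{5}$ ($V = 4 \cdot \frac{1}{5} = \frac{4}{5} \approx 0.8$)
$r{\left(W,x \right)} = -2 + x$ ($r{\left(W,x \right)} = \left(-3 + 1\right) + x = -2 + x$)
$w{\left(q \right)} = -2 + q$
$w{\left(10 \right)} u = \left(-2 + 10\right) \left(-21\right) = 8 \left(-21\right) = -168$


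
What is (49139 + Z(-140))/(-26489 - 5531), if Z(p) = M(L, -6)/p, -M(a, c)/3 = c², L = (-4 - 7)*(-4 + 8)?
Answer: -429973/280175 ≈ -1.5347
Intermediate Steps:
L = -44 (L = -11*4 = -44)
M(a, c) = -3*c²
Z(p) = -108/p (Z(p) = (-3*(-6)²)/p = (-3*36)/p = -108/p)
(49139 + Z(-140))/(-26489 - 5531) = (49139 - 108/(-140))/(-26489 - 5531) = (49139 - 108*(-1/140))/(-32020) = (49139 + 27/35)*(-1/32020) = (1719892/35)*(-1/32020) = -429973/280175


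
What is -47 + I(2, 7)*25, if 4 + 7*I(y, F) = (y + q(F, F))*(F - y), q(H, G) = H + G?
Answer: 1571/7 ≈ 224.43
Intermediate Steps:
q(H, G) = G + H
I(y, F) = -4/7 + (F - y)*(y + 2*F)/7 (I(y, F) = -4/7 + ((y + (F + F))*(F - y))/7 = -4/7 + ((y + 2*F)*(F - y))/7 = -4/7 + ((F - y)*(y + 2*F))/7 = -4/7 + (F - y)*(y + 2*F)/7)
-47 + I(2, 7)*25 = -47 + (-4/7 - 1/7*2**2 + (2/7)*7**2 - 1/7*7*2)*25 = -47 + (-4/7 - 1/7*4 + (2/7)*49 - 2)*25 = -47 + (-4/7 - 4/7 + 14 - 2)*25 = -47 + (76/7)*25 = -47 + 1900/7 = 1571/7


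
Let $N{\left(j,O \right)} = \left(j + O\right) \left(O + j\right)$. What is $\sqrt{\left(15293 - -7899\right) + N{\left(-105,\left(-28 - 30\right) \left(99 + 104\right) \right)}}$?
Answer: $9 \sqrt{1742393} \approx 11880.0$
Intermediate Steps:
$N{\left(j,O \right)} = \left(O + j\right)^{2}$ ($N{\left(j,O \right)} = \left(O + j\right) \left(O + j\right) = \left(O + j\right)^{2}$)
$\sqrt{\left(15293 - -7899\right) + N{\left(-105,\left(-28 - 30\right) \left(99 + 104\right) \right)}} = \sqrt{\left(15293 - -7899\right) + \left(\left(-28 - 30\right) \left(99 + 104\right) - 105\right)^{2}} = \sqrt{\left(15293 + 7899\right) + \left(\left(-58\right) 203 - 105\right)^{2}} = \sqrt{23192 + \left(-11774 - 105\right)^{2}} = \sqrt{23192 + \left(-11879\right)^{2}} = \sqrt{23192 + 141110641} = \sqrt{141133833} = 9 \sqrt{1742393}$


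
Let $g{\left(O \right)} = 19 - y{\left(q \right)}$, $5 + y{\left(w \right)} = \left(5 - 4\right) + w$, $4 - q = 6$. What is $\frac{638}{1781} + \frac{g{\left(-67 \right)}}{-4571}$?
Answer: $\frac{2871773}{8140951} \approx 0.35276$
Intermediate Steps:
$q = -2$ ($q = 4 - 6 = -2$)
$y{\left(w \right)} = -4 + w$ ($y{\left(w \right)} = -5 + \left(\left(5 - 4\right) + w\right) = -5 + \left(1 + w\right) = -4 + w$)
$g{\left(O \right)} = 25$ ($g{\left(O \right)} = 19 - \left(-4 - 2\right) = 19 - -6 = 19 + 6 = 25$)
$\frac{638}{1781} + \frac{g{\left(-67 \right)}}{-4571} = \frac{638}{1781} + \frac{25}{-4571} = 638 \cdot \frac{1}{1781} + 25 \left(- \frac{1}{4571}\right) = \frac{638}{1781} - \frac{25}{4571} = \frac{2871773}{8140951}$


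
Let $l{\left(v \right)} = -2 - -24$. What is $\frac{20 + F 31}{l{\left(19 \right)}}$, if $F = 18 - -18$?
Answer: $\frac{568}{11} \approx 51.636$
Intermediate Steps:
$F = 36$ ($F = 18 + 18 = 36$)
$l{\left(v \right)} = 22$ ($l{\left(v \right)} = -2 + 24 = 22$)
$\frac{20 + F 31}{l{\left(19 \right)}} = \frac{20 + 36 \cdot 31}{22} = \left(20 + 1116\right) \frac{1}{22} = 1136 \cdot \frac{1}{22} = \frac{568}{11}$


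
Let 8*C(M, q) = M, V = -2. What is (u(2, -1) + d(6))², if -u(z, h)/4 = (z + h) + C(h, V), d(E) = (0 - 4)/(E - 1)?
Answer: 1849/100 ≈ 18.490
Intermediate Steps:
C(M, q) = M/8
d(E) = -4/(-1 + E)
u(z, h) = -4*z - 9*h/2 (u(z, h) = -4*((z + h) + h/8) = -4*((h + z) + h/8) = -4*(z + 9*h/8) = -4*z - 9*h/2)
(u(2, -1) + d(6))² = ((-4*2 - 9/2*(-1)) - 4/(-1 + 6))² = ((-8 + 9/2) - 4/5)² = (-7/2 - 4*⅕)² = (-7/2 - ⅘)² = (-43/10)² = 1849/100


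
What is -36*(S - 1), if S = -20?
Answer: 756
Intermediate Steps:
-36*(S - 1) = -36*(-20 - 1) = -36*(-21) = 756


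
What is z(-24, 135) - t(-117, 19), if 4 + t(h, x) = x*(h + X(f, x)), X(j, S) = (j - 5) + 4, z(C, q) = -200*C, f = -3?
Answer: 7103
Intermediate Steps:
X(j, S) = -1 + j (X(j, S) = (-5 + j) + 4 = -1 + j)
t(h, x) = -4 + x*(-4 + h) (t(h, x) = -4 + x*(h + (-1 - 3)) = -4 + x*(h - 4) = -4 + x*(-4 + h))
z(-24, 135) - t(-117, 19) = -200*(-24) - (-4 - 4*19 - 117*19) = 4800 - (-4 - 76 - 2223) = 4800 - 1*(-2303) = 4800 + 2303 = 7103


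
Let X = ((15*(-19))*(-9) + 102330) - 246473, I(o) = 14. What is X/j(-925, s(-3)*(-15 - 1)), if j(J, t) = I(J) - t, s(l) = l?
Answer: 70789/17 ≈ 4164.1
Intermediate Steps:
X = -141578 (X = (-285*(-9) + 102330) - 246473 = (2565 + 102330) - 246473 = 104895 - 246473 = -141578)
j(J, t) = 14 - t
X/j(-925, s(-3)*(-15 - 1)) = -141578/(14 - (-3)*(-15 - 1)) = -141578/(14 - (-3)*(-16)) = -141578/(14 - 1*48) = -141578/(14 - 48) = -141578/(-34) = -141578*(-1/34) = 70789/17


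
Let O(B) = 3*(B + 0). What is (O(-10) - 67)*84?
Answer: -8148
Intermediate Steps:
O(B) = 3*B
(O(-10) - 67)*84 = (3*(-10) - 67)*84 = (-30 - 67)*84 = -97*84 = -8148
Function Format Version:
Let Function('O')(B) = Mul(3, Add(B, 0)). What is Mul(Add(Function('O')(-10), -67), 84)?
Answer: -8148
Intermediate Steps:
Function('O')(B) = Mul(3, B)
Mul(Add(Function('O')(-10), -67), 84) = Mul(Add(Mul(3, -10), -67), 84) = Mul(Add(-30, -67), 84) = Mul(-97, 84) = -8148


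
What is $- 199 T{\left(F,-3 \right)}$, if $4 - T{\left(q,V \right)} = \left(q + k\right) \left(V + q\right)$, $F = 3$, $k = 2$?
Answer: $-796$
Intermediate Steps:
$T{\left(q,V \right)} = 4 - \left(2 + q\right) \left(V + q\right)$ ($T{\left(q,V \right)} = 4 - \left(q + 2\right) \left(V + q\right) = 4 - \left(2 + q\right) \left(V + q\right)$)
$- 199 T{\left(F,-3 \right)} = - 199 \left(4 - 3^{2} - -6 - 6 - \left(-3\right) 3\right) = - 199 \left(4 - 9 + 6 - 6 + 9\right) = \left(-199\right) 4 = -796$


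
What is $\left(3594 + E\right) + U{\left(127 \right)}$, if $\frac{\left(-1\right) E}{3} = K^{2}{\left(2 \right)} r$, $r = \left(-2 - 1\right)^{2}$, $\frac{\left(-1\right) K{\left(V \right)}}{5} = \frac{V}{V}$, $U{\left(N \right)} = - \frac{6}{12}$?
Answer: $\frac{5837}{2} \approx 2918.5$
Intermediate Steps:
$U{\left(N \right)} = - \frac{1}{2}$ ($U{\left(N \right)} = \left(-6\right) \frac{1}{12} = - \frac{1}{2}$)
$K{\left(V \right)} = -5$ ($K{\left(V \right)} = - 5 \frac{V}{V} = \left(-5\right) 1 = -5$)
$r = 9$ ($r = \left(-3\right)^{2} = 9$)
$E = -675$ ($E = - 3 \left(-5\right)^{2} \cdot 9 = - 3 \cdot 25 \cdot 9 = \left(-3\right) 225 = -675$)
$\left(3594 + E\right) + U{\left(127 \right)} = \left(3594 - 675\right) - \frac{1}{2} = 2919 - \frac{1}{2} = \frac{5837}{2}$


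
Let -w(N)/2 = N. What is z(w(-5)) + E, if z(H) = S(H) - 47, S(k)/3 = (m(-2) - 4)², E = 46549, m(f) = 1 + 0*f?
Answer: 46529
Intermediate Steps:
w(N) = -2*N
m(f) = 1 (m(f) = 1 + 0 = 1)
S(k) = 27 (S(k) = 3*(1 - 4)² = 3*(-3)² = 3*9 = 27)
z(H) = -20 (z(H) = 27 - 47 = -20)
z(w(-5)) + E = -20 + 46549 = 46529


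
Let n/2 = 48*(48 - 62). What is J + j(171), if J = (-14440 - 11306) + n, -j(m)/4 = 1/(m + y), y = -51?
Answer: -812701/30 ≈ -27090.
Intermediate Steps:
n = -1344 (n = 2*(48*(48 - 62)) = 2*(48*(-14)) = 2*(-672) = -1344)
j(m) = -4/(-51 + m) (j(m) = -4/(m - 51) = -4/(-51 + m))
J = -27090 (J = (-14440 - 11306) - 1344 = -25746 - 1344 = -27090)
J + j(171) = -27090 - 4/(-51 + 171) = -27090 - 4/120 = -27090 - 4*1/120 = -27090 - 1/30 = -812701/30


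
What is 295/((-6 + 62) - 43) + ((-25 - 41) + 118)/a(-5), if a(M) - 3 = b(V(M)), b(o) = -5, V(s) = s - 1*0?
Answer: -43/13 ≈ -3.3077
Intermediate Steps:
V(s) = s (V(s) = s + 0 = s)
a(M) = -2 (a(M) = 3 - 5 = -2)
295/((-6 + 62) - 43) + ((-25 - 41) + 118)/a(-5) = 295/((-6 + 62) - 43) + ((-25 - 41) + 118)/(-2) = 295/(56 - 43) + (-66 + 118)*(-½) = 295/13 + 52*(-½) = 295*(1/13) - 26 = 295/13 - 26 = -43/13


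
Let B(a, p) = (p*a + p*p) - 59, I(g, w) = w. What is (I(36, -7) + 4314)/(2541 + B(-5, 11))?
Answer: 4307/2548 ≈ 1.6903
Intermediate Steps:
B(a, p) = -59 + p² + a*p (B(a, p) = (a*p + p²) - 59 = (p² + a*p) - 59 = -59 + p² + a*p)
(I(36, -7) + 4314)/(2541 + B(-5, 11)) = (-7 + 4314)/(2541 + (-59 + 11² - 5*11)) = 4307/(2541 + (-59 + 121 - 55)) = 4307/(2541 + 7) = 4307/2548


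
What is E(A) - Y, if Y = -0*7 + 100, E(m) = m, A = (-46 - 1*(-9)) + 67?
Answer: -70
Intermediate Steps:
A = 30 (A = (-46 + 9) + 67 = -37 + 67 = 30)
Y = 100 (Y = -17*0 + 100 = 0 + 100 = 100)
E(A) - Y = 30 - 1*100 = 30 - 100 = -70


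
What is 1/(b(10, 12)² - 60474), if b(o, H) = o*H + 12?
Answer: -1/43050 ≈ -2.3229e-5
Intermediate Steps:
b(o, H) = 12 + H*o (b(o, H) = H*o + 12 = 12 + H*o)
1/(b(10, 12)² - 60474) = 1/((12 + 12*10)² - 60474) = 1/((12 + 120)² - 60474) = 1/(132² - 60474) = 1/(17424 - 60474) = 1/(-43050) = -1/43050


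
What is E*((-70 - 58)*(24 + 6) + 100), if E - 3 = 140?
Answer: -534820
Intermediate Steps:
E = 143 (E = 3 + 140 = 143)
E*((-70 - 58)*(24 + 6) + 100) = 143*((-70 - 58)*(24 + 6) + 100) = 143*(-128*30 + 100) = 143*(-3840 + 100) = 143*(-3740) = -534820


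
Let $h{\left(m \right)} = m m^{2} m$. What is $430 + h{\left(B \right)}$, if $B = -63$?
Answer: $15753391$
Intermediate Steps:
$h{\left(m \right)} = m^{4}$ ($h{\left(m \right)} = m^{3} m = m^{4}$)
$430 + h{\left(B \right)} = 430 + \left(-63\right)^{4} = 430 + 15752961 = 15753391$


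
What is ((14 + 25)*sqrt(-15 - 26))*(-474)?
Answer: -18486*I*sqrt(41) ≈ -1.1837e+5*I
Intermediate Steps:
((14 + 25)*sqrt(-15 - 26))*(-474) = (39*sqrt(-41))*(-474) = (39*(I*sqrt(41)))*(-474) = (39*I*sqrt(41))*(-474) = -18486*I*sqrt(41)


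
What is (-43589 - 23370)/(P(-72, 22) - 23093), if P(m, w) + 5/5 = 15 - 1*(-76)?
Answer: 66959/23003 ≈ 2.9109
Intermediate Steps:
P(m, w) = 90 (P(m, w) = -1 + (15 - 1*(-76)) = -1 + (15 + 76) = -1 + 91 = 90)
(-43589 - 23370)/(P(-72, 22) - 23093) = (-43589 - 23370)/(90 - 23093) = -66959/(-23003) = -66959*(-1/23003) = 66959/23003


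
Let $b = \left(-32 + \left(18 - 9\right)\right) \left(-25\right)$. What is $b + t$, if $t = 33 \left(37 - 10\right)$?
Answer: $1466$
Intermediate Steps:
$b = 575$ ($b = \left(-32 + \left(18 - 9\right)\right) \left(-25\right) = \left(-32 + 9\right) \left(-25\right) = \left(-23\right) \left(-25\right) = 575$)
$t = 891$ ($t = 33 \left(37 - 10\right) = 33 \cdot 27 = 891$)
$b + t = 575 + 891 = 1466$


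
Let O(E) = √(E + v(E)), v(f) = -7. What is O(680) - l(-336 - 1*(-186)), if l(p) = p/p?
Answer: -1 + √673 ≈ 24.942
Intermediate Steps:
l(p) = 1
O(E) = √(-7 + E) (O(E) = √(E - 7) = √(-7 + E))
O(680) - l(-336 - 1*(-186)) = √(-7 + 680) - 1*1 = √673 - 1 = -1 + √673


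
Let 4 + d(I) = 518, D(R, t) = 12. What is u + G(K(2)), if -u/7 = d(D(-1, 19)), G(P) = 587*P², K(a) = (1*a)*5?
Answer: 55102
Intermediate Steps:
d(I) = 514 (d(I) = -4 + 518 = 514)
K(a) = 5*a (K(a) = a*5 = 5*a)
u = -3598 (u = -7*514 = -3598)
u + G(K(2)) = -3598 + 587*(5*2)² = -3598 + 587*10² = -3598 + 587*100 = -3598 + 58700 = 55102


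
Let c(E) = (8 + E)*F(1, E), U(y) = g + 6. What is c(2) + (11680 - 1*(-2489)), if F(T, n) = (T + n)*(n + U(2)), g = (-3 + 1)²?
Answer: 14529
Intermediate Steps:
g = 4 (g = (-2)² = 4)
U(y) = 10 (U(y) = 4 + 6 = 10)
F(T, n) = (10 + n)*(T + n) (F(T, n) = (T + n)*(n + 10) = (T + n)*(10 + n) = (10 + n)*(T + n))
c(E) = (8 + E)*(10 + E² + 11*E) (c(E) = (8 + E)*(E² + 10*1 + 10*E + 1*E) = (8 + E)*(E² + 10 + 10*E + E) = (8 + E)*(10 + E² + 11*E))
c(2) + (11680 - 1*(-2489)) = (8 + 2)*(10 + 2² + 11*2) + (11680 - 1*(-2489)) = 10*(10 + 4 + 22) + (11680 + 2489) = 10*36 + 14169 = 360 + 14169 = 14529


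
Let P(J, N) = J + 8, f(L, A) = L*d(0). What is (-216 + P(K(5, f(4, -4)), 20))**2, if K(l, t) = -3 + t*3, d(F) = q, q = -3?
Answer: 61009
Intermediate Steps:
d(F) = -3
f(L, A) = -3*L (f(L, A) = L*(-3) = -3*L)
K(l, t) = -3 + 3*t
P(J, N) = 8 + J
(-216 + P(K(5, f(4, -4)), 20))**2 = (-216 + (8 + (-3 + 3*(-3*4))))**2 = (-216 + (8 + (-3 + 3*(-12))))**2 = (-216 + (8 + (-3 - 36)))**2 = (-216 + (8 - 39))**2 = (-216 - 31)**2 = (-247)**2 = 61009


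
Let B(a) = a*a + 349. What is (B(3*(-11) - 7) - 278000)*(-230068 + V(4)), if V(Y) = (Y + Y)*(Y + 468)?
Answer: 62468132892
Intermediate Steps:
B(a) = 349 + a**2 (B(a) = a**2 + 349 = 349 + a**2)
V(Y) = 2*Y*(468 + Y) (V(Y) = (2*Y)*(468 + Y) = 2*Y*(468 + Y))
(B(3*(-11) - 7) - 278000)*(-230068 + V(4)) = ((349 + (3*(-11) - 7)**2) - 278000)*(-230068 + 2*4*(468 + 4)) = ((349 + (-33 - 7)**2) - 278000)*(-230068 + 2*4*472) = ((349 + (-40)**2) - 278000)*(-230068 + 3776) = ((349 + 1600) - 278000)*(-226292) = (1949 - 278000)*(-226292) = -276051*(-226292) = 62468132892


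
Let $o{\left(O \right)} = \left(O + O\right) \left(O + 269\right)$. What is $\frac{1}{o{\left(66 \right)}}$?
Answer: $\frac{1}{44220} \approx 2.2614 \cdot 10^{-5}$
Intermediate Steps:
$o{\left(O \right)} = 2 O \left(269 + O\right)$
$\frac{1}{o{\left(66 \right)}} = \frac{1}{2 \cdot 66 \left(269 + 66\right)} = \frac{1}{2 \cdot 66 \cdot 335} = \frac{1}{44220}$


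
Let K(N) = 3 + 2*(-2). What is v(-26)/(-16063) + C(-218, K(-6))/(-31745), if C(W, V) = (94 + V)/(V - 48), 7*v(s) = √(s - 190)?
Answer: 93/1555505 - 6*I*√6/112441 ≈ 5.9788e-5 - 0.00013071*I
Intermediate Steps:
v(s) = √(-190 + s)/7 (v(s) = √(s - 190)/7 = √(-190 + s)/7)
K(N) = -1 (K(N) = 3 - 4 = -1)
C(W, V) = (94 + V)/(-48 + V)
v(-26)/(-16063) + C(-218, K(-6))/(-31745) = (√(-190 - 26)/7)/(-16063) + ((94 - 1)/(-48 - 1))/(-31745) = (√(-216)/7)*(-1/16063) + (93/(-49))*(-1/31745) = ((6*I*√6)/7)*(-1/16063) - 1/49*93*(-1/31745) = (6*I*√6/7)*(-1/16063) - 93/49*(-1/31745) = -6*I*√6/112441 + 93/1555505 = 93/1555505 - 6*I*√6/112441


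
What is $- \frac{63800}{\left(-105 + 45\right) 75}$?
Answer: $\frac{638}{45} \approx 14.178$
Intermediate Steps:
$- \frac{63800}{\left(-105 + 45\right) 75} = - \frac{63800}{\left(-60\right) 75} = - \frac{63800}{-4500} = \left(-63800\right) \left(- \frac{1}{4500}\right) = \frac{638}{45}$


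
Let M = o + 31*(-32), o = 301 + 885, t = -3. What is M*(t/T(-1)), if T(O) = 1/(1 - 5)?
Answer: 2328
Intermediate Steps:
o = 1186
T(O) = -¼ (T(O) = 1/(-4) = -¼)
M = 194 (M = 1186 + 31*(-32) = 1186 - 992 = 194)
M*(t/T(-1)) = 194*(-3/(-¼)) = 194*(-3*(-4)) = 194*12 = 2328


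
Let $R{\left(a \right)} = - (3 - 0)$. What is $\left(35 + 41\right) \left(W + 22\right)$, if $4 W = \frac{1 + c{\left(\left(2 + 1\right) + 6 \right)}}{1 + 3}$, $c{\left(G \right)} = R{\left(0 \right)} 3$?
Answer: $1634$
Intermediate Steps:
$R{\left(a \right)} = -3$ ($R{\left(a \right)} = - (3 + 0) = \left(-1\right) 3 = -3$)
$c{\left(G \right)} = -9$ ($c{\left(G \right)} = \left(-3\right) 3 = -9$)
$W = - \frac{1}{2}$ ($W = \frac{\left(1 - 9\right) \frac{1}{1 + 3}}{4} = \frac{\left(-8\right) \frac{1}{4}}{4} = \frac{1}{4} \left(-2\right) = - \frac{1}{2} \approx -0.5$)
$\left(35 + 41\right) \left(W + 22\right) = \left(35 + 41\right) \left(- \frac{1}{2} + 22\right) = 76 \cdot \frac{43}{2} = 1634$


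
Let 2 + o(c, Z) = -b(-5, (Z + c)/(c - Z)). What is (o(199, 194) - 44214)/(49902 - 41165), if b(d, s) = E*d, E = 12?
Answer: -44156/8737 ≈ -5.0539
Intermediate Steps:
b(d, s) = 12*d
o(c, Z) = 58 (o(c, Z) = -2 - 12*(-5) = -2 - 1*(-60) = -2 + 60 = 58)
(o(199, 194) - 44214)/(49902 - 41165) = (58 - 44214)/(49902 - 41165) = -44156/8737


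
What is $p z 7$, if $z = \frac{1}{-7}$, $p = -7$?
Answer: $7$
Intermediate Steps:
$z = - \frac{1}{7} \approx -0.14286$
$p z 7 = \left(-7\right) \left(- \frac{1}{7}\right) 7 = 1 \cdot 7 = 7$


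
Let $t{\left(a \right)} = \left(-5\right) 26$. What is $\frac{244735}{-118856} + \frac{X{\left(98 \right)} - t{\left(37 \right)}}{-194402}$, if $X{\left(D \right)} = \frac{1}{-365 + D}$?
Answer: $- \frac{6353588644697}{3084630188952} \approx -2.0598$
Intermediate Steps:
$t{\left(a \right)} = -130$
$\frac{244735}{-118856} + \frac{X{\left(98 \right)} - t{\left(37 \right)}}{-194402} = \frac{244735}{-118856} + \frac{\frac{1}{-365 + 98} - -130}{-194402} = 244735 \left(- \frac{1}{118856}\right) + \left(\frac{1}{-267} + 130\right) \left(- \frac{1}{194402}\right) = - \frac{244735}{118856} + \left(- \frac{1}{267} + 130\right) \left(- \frac{1}{194402}\right) = - \frac{244735}{118856} + \frac{34709}{267} \left(- \frac{1}{194402}\right) = - \frac{244735}{118856} - \frac{34709}{51905334} = - \frac{6353588644697}{3084630188952}$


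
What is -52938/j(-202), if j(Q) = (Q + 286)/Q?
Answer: 891123/7 ≈ 1.2730e+5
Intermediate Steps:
j(Q) = (286 + Q)/Q
-52938/j(-202) = -52938*(-202/(286 - 202)) = -52938/((-1/202*84)) = -52938/(-42/101) = -52938*(-101/42) = 891123/7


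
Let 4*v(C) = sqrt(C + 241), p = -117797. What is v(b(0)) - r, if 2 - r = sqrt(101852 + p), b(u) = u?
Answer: -2 + sqrt(241)/4 + I*sqrt(15945) ≈ 1.881 + 126.27*I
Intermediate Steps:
v(C) = sqrt(241 + C)/4 (v(C) = sqrt(C + 241)/4 = sqrt(241 + C)/4)
r = 2 - I*sqrt(15945) (r = 2 - sqrt(101852 - 117797) = 2 - sqrt(-15945) = 2 - I*sqrt(15945) ≈ 2.0 - 126.27*I)
v(b(0)) - r = sqrt(241 + 0)/4 - (2 - I*sqrt(15945)) = sqrt(241)/4 + (-2 + I*sqrt(15945)) = -2 + sqrt(241)/4 + I*sqrt(15945)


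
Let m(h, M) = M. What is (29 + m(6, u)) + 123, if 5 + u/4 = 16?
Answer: 196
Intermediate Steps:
u = 44 (u = -20 + 4*16 = -20 + 64 = 44)
(29 + m(6, u)) + 123 = (29 + 44) + 123 = 73 + 123 = 196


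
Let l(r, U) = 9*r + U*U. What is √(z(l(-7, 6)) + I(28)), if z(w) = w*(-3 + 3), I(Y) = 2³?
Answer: 2*√2 ≈ 2.8284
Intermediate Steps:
l(r, U) = U² + 9*r (l(r, U) = 9*r + U² = U² + 9*r)
I(Y) = 8
z(w) = 0 (z(w) = w*0 = 0)
√(z(l(-7, 6)) + I(28)) = √(0 + 8) = √8 = 2*√2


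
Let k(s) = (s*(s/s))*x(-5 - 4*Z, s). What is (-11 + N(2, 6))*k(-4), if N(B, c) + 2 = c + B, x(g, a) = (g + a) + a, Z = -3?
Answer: -20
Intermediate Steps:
x(g, a) = g + 2*a (x(g, a) = (a + g) + a = g + 2*a)
N(B, c) = -2 + B + c (N(B, c) = -2 + (c + B) = -2 + (B + c) = -2 + B + c)
k(s) = s*(7 + 2*s) (k(s) = (s*(s/s))*((-5 - 4*(-3)) + 2*s) = (s*1)*((-5 + 12) + 2*s) = s*(7 + 2*s))
(-11 + N(2, 6))*k(-4) = (-11 + (-2 + 2 + 6))*(-4*(7 + 2*(-4))) = (-11 + 6)*(-4*(7 - 8)) = -(-20)*(-1) = -5*4 = -20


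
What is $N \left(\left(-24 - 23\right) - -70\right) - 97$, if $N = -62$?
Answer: $-1523$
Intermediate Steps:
$N \left(\left(-24 - 23\right) - -70\right) - 97 = - 62 \left(\left(-24 - 23\right) - -70\right) - 97 = - 62 \left(-47 + 70\right) - 97 = \left(-62\right) 23 - 97 = -1426 - 97 = -1523$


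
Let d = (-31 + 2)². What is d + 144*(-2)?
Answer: 553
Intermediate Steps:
d = 841 (d = (-29)² = 841)
d + 144*(-2) = 841 + 144*(-2) = 841 - 288 = 553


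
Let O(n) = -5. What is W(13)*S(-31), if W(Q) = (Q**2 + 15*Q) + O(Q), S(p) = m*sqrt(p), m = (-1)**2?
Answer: 359*I*sqrt(31) ≈ 1998.8*I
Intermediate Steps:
m = 1
S(p) = sqrt(p) (S(p) = 1*sqrt(p) = sqrt(p))
W(Q) = -5 + Q**2 + 15*Q (W(Q) = (Q**2 + 15*Q) - 5 = -5 + Q**2 + 15*Q)
W(13)*S(-31) = (-5 + 13**2 + 15*13)*sqrt(-31) = (-5 + 169 + 195)*(I*sqrt(31)) = 359*(I*sqrt(31)) = 359*I*sqrt(31)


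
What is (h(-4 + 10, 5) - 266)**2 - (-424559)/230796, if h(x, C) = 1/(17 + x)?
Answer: 8636077542155/122091084 ≈ 70735.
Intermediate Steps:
(h(-4 + 10, 5) - 266)**2 - (-424559)/230796 = (1/(17 + (-4 + 10)) - 266)**2 - (-424559)/230796 = (1/(17 + 6) - 266)**2 - (-424559)/230796 = (1/23 - 266)**2 - 1*(-424559/230796) = (1/23 - 266)**2 + 424559/230796 = (-6117/23)**2 + 424559/230796 = 37417689/529 + 424559/230796 = 8636077542155/122091084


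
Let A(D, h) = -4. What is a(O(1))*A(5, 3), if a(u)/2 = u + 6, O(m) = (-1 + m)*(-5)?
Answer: -48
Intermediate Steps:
O(m) = 5 - 5*m
a(u) = 12 + 2*u (a(u) = 2*(u + 6) = 2*(6 + u) = 12 + 2*u)
a(O(1))*A(5, 3) = (12 + 2*(5 - 5*1))*(-4) = (12 + 2*(5 - 5))*(-4) = (12 + 2*0)*(-4) = (12 + 0)*(-4) = 12*(-4) = -48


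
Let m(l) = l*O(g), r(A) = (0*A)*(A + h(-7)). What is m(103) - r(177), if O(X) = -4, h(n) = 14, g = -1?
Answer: -412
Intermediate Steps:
r(A) = 0 (r(A) = (0*A)*(A + 14) = 0*(14 + A) = 0)
m(l) = -4*l (m(l) = l*(-4) = -4*l)
m(103) - r(177) = -4*103 - 1*0 = -412 + 0 = -412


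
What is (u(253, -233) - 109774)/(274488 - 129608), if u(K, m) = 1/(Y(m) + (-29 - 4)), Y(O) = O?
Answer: -5839977/7707616 ≈ -0.75769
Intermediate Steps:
u(K, m) = 1/(-33 + m) (u(K, m) = 1/(m + (-29 - 4)) = 1/(m - 33) = 1/(-33 + m))
(u(253, -233) - 109774)/(274488 - 129608) = (1/(-33 - 233) - 109774)/(274488 - 129608) = (1/(-266) - 109774)/144880 = (-1/266 - 109774)*(1/144880) = -29199885/266*1/144880 = -5839977/7707616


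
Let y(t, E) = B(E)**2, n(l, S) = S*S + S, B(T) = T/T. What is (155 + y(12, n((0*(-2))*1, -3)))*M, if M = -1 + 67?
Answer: 10296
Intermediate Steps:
B(T) = 1
n(l, S) = S + S**2 (n(l, S) = S**2 + S = S + S**2)
M = 66
y(t, E) = 1 (y(t, E) = 1**2 = 1)
(155 + y(12, n((0*(-2))*1, -3)))*M = (155 + 1)*66 = 156*66 = 10296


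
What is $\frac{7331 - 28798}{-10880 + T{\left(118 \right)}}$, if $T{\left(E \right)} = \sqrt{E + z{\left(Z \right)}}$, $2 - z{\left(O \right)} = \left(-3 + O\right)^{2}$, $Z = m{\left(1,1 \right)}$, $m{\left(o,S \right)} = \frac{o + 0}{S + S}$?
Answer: $\frac{186848768}{94699429} + \frac{42934 \sqrt{455}}{473497145} \approx 1.975$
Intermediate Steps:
$m{\left(o,S \right)} = \frac{o}{2 S}$
$Z = \frac{1}{2}$ ($Z = \frac{1}{2} \cdot 1 \cdot 1^{-1} = \frac{1}{2} \cdot 1 \cdot 1 = \frac{1}{2} \approx 0.5$)
$z{\left(O \right)} = 2 - \left(-3 + O\right)^{2}$
$T{\left(E \right)} = \sqrt{- \frac{17}{4} + E}$ ($T{\left(E \right)} = \sqrt{E + \left(2 - \left(-3 + \frac{1}{2}\right)^{2}\right)} = \sqrt{E + \left(2 - \left(- \frac{5}{2}\right)^{2}\right)} = \sqrt{E + \left(2 - \frac{25}{4}\right)} = \sqrt{E - \frac{17}{4}} = \sqrt{- \frac{17}{4} + E}$)
$\frac{7331 - 28798}{-10880 + T{\left(118 \right)}} = \frac{7331 - 28798}{-10880 + \frac{\sqrt{-17 + 4 \cdot 118}}{2}} = - \frac{21467}{-10880 + \frac{\sqrt{-17 + 472}}{2}} = - \frac{21467}{-10880 + \frac{\sqrt{455}}{2}}$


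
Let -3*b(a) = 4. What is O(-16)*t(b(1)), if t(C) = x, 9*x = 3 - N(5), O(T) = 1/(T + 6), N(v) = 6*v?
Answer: 3/10 ≈ 0.30000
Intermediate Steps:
b(a) = -4/3 (b(a) = -1/3*4 = -4/3)
O(T) = 1/(6 + T)
x = -3 (x = (3 - 6*5)/9 = (3 - 1*30)/9 = (3 - 30)/9 = (1/9)*(-27) = -3)
t(C) = -3
O(-16)*t(b(1)) = -3/(6 - 16) = -3/(-10) = -1/10*(-3) = 3/10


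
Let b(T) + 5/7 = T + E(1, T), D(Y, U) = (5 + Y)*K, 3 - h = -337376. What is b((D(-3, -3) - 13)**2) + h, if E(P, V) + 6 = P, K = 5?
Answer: 2361676/7 ≈ 3.3738e+5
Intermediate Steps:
h = 337379 (h = 3 - 1*(-337376) = 3 + 337376 = 337379)
E(P, V) = -6 + P
D(Y, U) = 25 + 5*Y (D(Y, U) = (5 + Y)*5 = 25 + 5*Y)
b(T) = -40/7 + T (b(T) = -5/7 + (T + (-6 + 1)) = -5/7 + (T - 5) = -5/7 + (-5 + T) = -40/7 + T)
b((D(-3, -3) - 13)**2) + h = (-40/7 + ((25 + 5*(-3)) - 13)**2) + 337379 = (-40/7 + ((25 - 15) - 13)**2) + 337379 = (-40/7 + (10 - 13)**2) + 337379 = (-40/7 + (-3)**2) + 337379 = (-40/7 + 9) + 337379 = 23/7 + 337379 = 2361676/7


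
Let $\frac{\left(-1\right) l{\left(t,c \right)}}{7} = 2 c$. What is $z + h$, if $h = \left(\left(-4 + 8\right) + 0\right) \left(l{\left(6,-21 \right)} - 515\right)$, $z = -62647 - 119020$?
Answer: $-182551$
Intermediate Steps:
$l{\left(t,c \right)} = - 14 c$ ($l{\left(t,c \right)} = - 7 \cdot 2 c = - 14 c$)
$z = -181667$ ($z = -62647 - 119020 = -181667$)
$h = -884$ ($h = \left(\left(-4 + 8\right) + 0\right) \left(\left(-14\right) \left(-21\right) - 515\right) = \left(4 + 0\right) \left(294 - 515\right) = 4 \left(-221\right) = -884$)
$z + h = -181667 - 884 = -182551$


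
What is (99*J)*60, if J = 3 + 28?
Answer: 184140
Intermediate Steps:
J = 31
(99*J)*60 = (99*31)*60 = 3069*60 = 184140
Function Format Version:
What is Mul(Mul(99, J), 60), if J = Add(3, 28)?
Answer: 184140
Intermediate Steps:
J = 31
Mul(Mul(99, J), 60) = Mul(Mul(99, 31), 60) = Mul(3069, 60) = 184140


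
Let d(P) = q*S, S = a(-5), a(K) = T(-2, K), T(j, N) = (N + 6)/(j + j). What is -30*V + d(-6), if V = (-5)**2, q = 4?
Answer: -751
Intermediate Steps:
T(j, N) = (6 + N)/(2*j) (T(j, N) = (6 + N)/((2*j)) = (6 + N)*(1/(2*j)) = (6 + N)/(2*j))
a(K) = -3/2 - K/4 (a(K) = (1/2)*(6 + K)/(-2) = (1/2)*(-1/2)*(6 + K) = -3/2 - K/4)
S = -1/4 (S = -3/2 - 1/4*(-5) = -3/2 + 5/4 = -1/4 ≈ -0.25000)
d(P) = -1 (d(P) = 4*(-1/4) = -1)
V = 25
-30*V + d(-6) = -30*25 - 1 = -750 - 1 = -751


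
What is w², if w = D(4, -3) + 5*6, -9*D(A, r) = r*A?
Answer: 8836/9 ≈ 981.78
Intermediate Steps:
D(A, r) = -A*r/9 (D(A, r) = -r*A/9 = -A*r/9)
w = 94/3 (w = -⅑*4*(-3) + 5*6 = 4/3 + 30 = 94/3 ≈ 31.333)
w² = (94/3)² = 8836/9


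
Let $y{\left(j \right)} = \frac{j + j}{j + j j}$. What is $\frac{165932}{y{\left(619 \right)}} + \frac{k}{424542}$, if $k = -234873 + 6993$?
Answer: $\frac{3639663624460}{70757} \approx 5.1439 \cdot 10^{7}$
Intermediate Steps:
$y{\left(j \right)} = \frac{2 j}{j + j^{2}}$
$k = -227880$
$\frac{165932}{y{\left(619 \right)}} + \frac{k}{424542} = \frac{165932}{2 \frac{1}{1 + 619}} - \frac{227880}{424542} = \frac{165932}{2 \cdot \frac{1}{620}} - \frac{37980}{70757} = 165932 \frac{1}{\frac{1}{310}} - \frac{37980}{70757} = 165932 \cdot 310 - \frac{37980}{70757} = 51438920 - \frac{37980}{70757} = \frac{3639663624460}{70757}$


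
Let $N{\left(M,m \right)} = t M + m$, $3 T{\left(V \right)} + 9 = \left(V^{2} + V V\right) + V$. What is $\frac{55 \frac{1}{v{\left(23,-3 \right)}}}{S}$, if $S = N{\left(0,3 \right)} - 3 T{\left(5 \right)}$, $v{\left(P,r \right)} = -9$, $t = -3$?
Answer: $\frac{55}{387} \approx 0.14212$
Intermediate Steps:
$T{\left(V \right)} = -3 + \frac{V}{3} + \frac{2 V^{2}}{3}$ ($T{\left(V \right)} = -3 + \frac{\left(V^{2} + V V\right) + V}{3} = -3 + \frac{\left(V^{2} + V^{2}\right) + V}{3} = -3 + \frac{2 V^{2} + V}{3} = -3 + \frac{V + 2 V^{2}}{3} = -3 + \left(\frac{V}{3} + \frac{2 V^{2}}{3}\right) = -3 + \frac{V}{3} + \frac{2 V^{2}}{3}$)
$N{\left(M,m \right)} = m - 3 M$ ($N{\left(M,m \right)} = - 3 M + m = m - 3 M$)
$S = -43$ ($S = \left(3 - 0\right) - 3 \left(-3 + \frac{1}{3} \cdot 5 + \frac{2 \cdot 5^{2}}{3}\right) = \left(3 + 0\right) - 3 \left(-3 + \frac{5}{3} + \frac{2}{3} \cdot 25\right) = 3 - 3 \left(-3 + \frac{5}{3} + \frac{50}{3}\right) = 3 - 46 = -43$)
$\frac{55 \frac{1}{v{\left(23,-3 \right)}}}{S} = \frac{55 \frac{1}{-9}}{-43} = 55 \left(- \frac{1}{9}\right) \left(- \frac{1}{43}\right) = \left(- \frac{55}{9}\right) \left(- \frac{1}{43}\right) = \frac{55}{387}$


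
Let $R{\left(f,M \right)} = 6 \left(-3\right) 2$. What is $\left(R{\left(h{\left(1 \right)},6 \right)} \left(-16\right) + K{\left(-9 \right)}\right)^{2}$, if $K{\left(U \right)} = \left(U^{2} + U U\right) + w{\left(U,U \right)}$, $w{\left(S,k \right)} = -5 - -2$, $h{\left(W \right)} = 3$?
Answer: $540225$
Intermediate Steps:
$w{\left(S,k \right)} = -3$ ($w{\left(S,k \right)} = -5 + 2 = -3$)
$K{\left(U \right)} = -3 + 2 U^{2}$ ($K{\left(U \right)} = \left(U^{2} + U U\right) - 3 = \left(U^{2} + U^{2}\right) - 3 = 2 U^{2} - 3 = -3 + 2 U^{2}$)
$R{\left(f,M \right)} = -36$ ($R{\left(f,M \right)} = \left(-18\right) 2 = -36$)
$\left(R{\left(h{\left(1 \right)},6 \right)} \left(-16\right) + K{\left(-9 \right)}\right)^{2} = \left(\left(-36\right) \left(-16\right) - \left(3 - 2 \left(-9\right)^{2}\right)\right)^{2} = \left(576 + \left(-3 + 2 \cdot 81\right)\right)^{2} = \left(576 + \left(-3 + 162\right)\right)^{2} = \left(576 + 159\right)^{2} = 735^{2} = 540225$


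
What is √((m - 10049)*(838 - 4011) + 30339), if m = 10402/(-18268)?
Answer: √2662885860912678/9134 ≈ 5649.6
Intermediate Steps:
m = -5201/9134 (m = 10402*(-1/18268) = -5201/9134 ≈ -0.56941)
√((m - 10049)*(838 - 4011) + 30339) = √((-5201/9134 - 10049)*(838 - 4011) + 30339) = √(-91792767/9134*(-3173) + 30339) = √(291258449691/9134 + 30339) = √(291535566117/9134) = √2662885860912678/9134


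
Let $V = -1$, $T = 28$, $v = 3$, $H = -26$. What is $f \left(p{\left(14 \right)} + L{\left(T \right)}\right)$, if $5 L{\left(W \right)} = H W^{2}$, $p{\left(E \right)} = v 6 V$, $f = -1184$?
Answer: $\frac{24241216}{5} \approx 4.8482 \cdot 10^{6}$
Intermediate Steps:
$p{\left(E \right)} = -18$ ($p{\left(E \right)} = 3 \cdot 6 \left(-1\right) = 18 \left(-1\right) = -18$)
$L{\left(W \right)} = - \frac{26 W^{2}}{5}$ ($L{\left(W \right)} = \frac{\left(-26\right) W^{2}}{5} = - \frac{26 W^{2}}{5}$)
$f \left(p{\left(14 \right)} + L{\left(T \right)}\right) = - 1184 \left(-18 - \frac{26 \cdot 28^{2}}{5}\right) = - 1184 \left(-18 - \frac{20384}{5}\right) = \left(-1184\right) \left(- \frac{20474}{5}\right) = \frac{24241216}{5}$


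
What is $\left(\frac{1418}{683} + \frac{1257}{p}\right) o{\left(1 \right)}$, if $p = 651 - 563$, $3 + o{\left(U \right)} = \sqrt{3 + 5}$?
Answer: $- \frac{2949945}{60104} + \frac{983315 \sqrt{2}}{30052} \approx -2.807$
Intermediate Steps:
$o{\left(U \right)} = -3 + 2 \sqrt{2}$ ($o{\left(U \right)} = -3 + \sqrt{3 + 5} = -3 + \sqrt{8} = -3 + 2 \sqrt{2}$)
$p = 88$
$\left(\frac{1418}{683} + \frac{1257}{p}\right) o{\left(1 \right)} = \left(\frac{1418}{683} + \frac{1257}{88}\right) \left(-3 + 2 \sqrt{2}\right) = \frac{983315 \left(-3 + 2 \sqrt{2}\right)}{60104} = - \frac{2949945}{60104} + \frac{983315 \sqrt{2}}{30052}$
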